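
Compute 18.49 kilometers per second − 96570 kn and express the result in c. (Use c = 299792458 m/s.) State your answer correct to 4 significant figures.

-0.0001040 times the speed of light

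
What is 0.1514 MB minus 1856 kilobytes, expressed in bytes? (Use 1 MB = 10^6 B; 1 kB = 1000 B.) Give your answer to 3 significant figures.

-1.70 × 10^6 bytes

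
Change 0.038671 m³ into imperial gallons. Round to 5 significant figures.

8.5064 imp gal

1 m³ = 219.969 imp gal.
Then 0.038671 × 219.969 ≈ 8.5064 imp gal.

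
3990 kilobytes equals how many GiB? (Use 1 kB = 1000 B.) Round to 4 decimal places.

0.0037 GiB

1 kilobyte = 9.31323 × 10^-7 gibibytes.
3990 × 9.31323 × 10^-7 ≈ 0.0037 GiB.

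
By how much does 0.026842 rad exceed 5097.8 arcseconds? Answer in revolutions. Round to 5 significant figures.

0.00033855 revolutions

0.026842 rad = 0.00427204 rev and 5097.8 arcsec = 0.00393349 rev.
0.00427204 − 0.00393349 ≈ 0.00033855 rev.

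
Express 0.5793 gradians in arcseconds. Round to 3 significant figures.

1 grad = 3240.00 arcseconds.
So 0.5793 × 3240.00 ≈ 1880 arcsec.

1880 arcsec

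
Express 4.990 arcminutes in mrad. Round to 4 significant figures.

1 arcminute = 0.290888 milliradians.
So 4.990 × 0.290888 ≈ 1.452 mrad.

1.452 mrad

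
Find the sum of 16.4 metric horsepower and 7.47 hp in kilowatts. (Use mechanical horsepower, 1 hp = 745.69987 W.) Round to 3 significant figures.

16.4 PS = 12.0622 kW and 7.47 hp = 5.57038 kW.
12.0622 + 5.57038 ≈ 17.6 kW.

17.6 kW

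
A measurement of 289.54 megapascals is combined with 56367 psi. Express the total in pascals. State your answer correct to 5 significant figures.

6.7818 × 10^8 pascals

289.54 MPa = 2.89540 × 10^8 Pa and 56367 psi = 3.88637 × 10^8 Pa.
2.89540 × 10^8 + 3.88637 × 10^8 ≈ 6.7818 × 10^8 Pa.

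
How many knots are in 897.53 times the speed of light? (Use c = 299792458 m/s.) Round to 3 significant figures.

1 c = 5.82750 × 10^8 kn.
897.53 × 5.82750 × 10^8 ≈ 5.23 × 10^11 kn.

5.23 × 10^11 kn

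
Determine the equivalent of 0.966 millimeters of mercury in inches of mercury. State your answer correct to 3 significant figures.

1 millimeter of mercury = 0.0393701 inHg.
So 0.966 × 0.0393701 ≈ 0.0380 inHg.

0.0380 inHg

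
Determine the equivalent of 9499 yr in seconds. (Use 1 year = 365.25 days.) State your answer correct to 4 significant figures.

2.998 × 10^11 s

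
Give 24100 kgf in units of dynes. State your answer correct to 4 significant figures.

2.363 × 10^10 dynes

1 kgf = 980665 dynes.
Then 24100 × 980665 ≈ 2.363 × 10^10 dyn.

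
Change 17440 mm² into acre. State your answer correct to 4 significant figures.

4.310e-6 acre

1 square millimeter = 2.47105e-10 acre.
17440 × 2.47105e-10 ≈ 4.310e-6 acre.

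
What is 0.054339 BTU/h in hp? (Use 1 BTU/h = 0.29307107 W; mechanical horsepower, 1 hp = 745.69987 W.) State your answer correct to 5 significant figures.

1 BTU/h = 0.000393015 hp.
0.054339 × 0.000393015 ≈ 2.1356e-5 hp.

2.1356e-5 hp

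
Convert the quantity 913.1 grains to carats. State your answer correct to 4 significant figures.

295.8 carats

1 gr = 0.323995 ct.
913.1 × 0.323995 ≈ 295.8 ct.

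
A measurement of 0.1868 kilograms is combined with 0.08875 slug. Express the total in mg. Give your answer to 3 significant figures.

1.48e+6 mg

0.1868 kg = 186800 mg and 0.08875 slug = 1.29521e+6 mg.
186800 + 1.29521e+6 ≈ 1.48e+6 mg.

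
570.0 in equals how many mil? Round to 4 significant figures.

570000 mil

1 in = 1000.00 mils.
570.0 × 1000.00 ≈ 570000 mil.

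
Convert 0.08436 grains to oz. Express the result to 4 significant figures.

1 gr = 0.00228571 oz.
Then 0.08436 × 0.00228571 ≈ 0.0001928 oz.

0.0001928 oz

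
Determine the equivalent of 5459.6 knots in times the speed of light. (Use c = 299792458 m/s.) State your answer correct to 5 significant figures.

9.3687e-6 c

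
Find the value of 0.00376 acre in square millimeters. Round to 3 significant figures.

1.52e+7 square millimeters

1 acre = 4.04686e+9 mm².
Then 0.00376 × 4.04686e+9 ≈ 1.52e+7 mm².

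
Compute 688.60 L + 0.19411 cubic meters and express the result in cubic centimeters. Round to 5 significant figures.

688.60 L = 688600 cm³ and 0.19411 m³ = 194110 cm³.
688600 + 194110 ≈ 882710 cm³.

882710 cubic centimeters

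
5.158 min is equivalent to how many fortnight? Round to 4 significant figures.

0.0002559 fortnight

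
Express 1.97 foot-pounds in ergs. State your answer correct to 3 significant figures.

1 ft·lbf = 1.35582e+7 erg.
Then 1.97 × 1.35582e+7 ≈ 2.67e+7 erg.

2.67e+7 erg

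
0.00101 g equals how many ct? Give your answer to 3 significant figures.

0.00505 ct

1 gram = 5.00000 ct.
Thus 0.00101 × 5.00000 ≈ 0.00505 ct.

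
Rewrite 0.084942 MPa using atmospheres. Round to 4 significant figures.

1 MPa = 9.86923 atm.
0.084942 × 9.86923 ≈ 0.8383 atm.

0.8383 atm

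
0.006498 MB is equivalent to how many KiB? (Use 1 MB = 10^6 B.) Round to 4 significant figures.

1 MB = 976.5625 kibibytes.
Thus 0.006498 × 976.5625 ≈ 6.346 KiB.

6.346 KiB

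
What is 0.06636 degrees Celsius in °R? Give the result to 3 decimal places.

°R = (°C + 273.15) × 9/5.
Applying the formula gives 491.789 °R.

491.789 °R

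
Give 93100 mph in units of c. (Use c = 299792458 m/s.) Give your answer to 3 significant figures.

1 mph = 1.49116e-9 c.
Thus 93100 × 1.49116e-9 ≈ 0.000139 c.

0.000139 c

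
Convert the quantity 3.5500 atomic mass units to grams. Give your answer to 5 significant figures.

1 atomic mass unit = 1.66054 × 10^-24 grams.
Thus 3.5500 × 1.66054 × 10^-24 ≈ 5.8949 × 10^-24 g.

5.8949 × 10^-24 grams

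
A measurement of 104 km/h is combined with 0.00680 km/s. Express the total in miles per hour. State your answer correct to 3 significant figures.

79.8 mph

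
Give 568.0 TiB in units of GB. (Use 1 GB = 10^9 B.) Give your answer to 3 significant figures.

1 TiB = 1099.51 gigabytes.
So 568.0 × 1099.51 ≈ 625000 GB.

625000 gigabytes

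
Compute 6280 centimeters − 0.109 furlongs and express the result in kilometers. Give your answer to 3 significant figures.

0.0409 km

6280 cm = 0.0628000 km and 0.109 furlong = 0.0219273 km.
0.0628000 − 0.0219273 ≈ 0.0409 km.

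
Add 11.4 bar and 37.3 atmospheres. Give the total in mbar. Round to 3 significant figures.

11.4 bar = 11400.0 mbar and 37.3 atm = 37794.2 mbar.
11400.0 + 37794.2 ≈ 49200 mbar.

49200 millibar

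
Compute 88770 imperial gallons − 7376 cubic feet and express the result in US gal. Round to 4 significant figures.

51430 US gal

88770 imp gal = 106608 US gal and 7376 ft³ = 55176.3 US gal.
106608 − 55176.3 ≈ 51430 US gal.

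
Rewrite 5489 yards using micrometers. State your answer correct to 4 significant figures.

1 yd = 914400 micrometers.
So 5489 × 914400 ≈ 5.019 × 10^9 μm.

5.019 × 10^9 μm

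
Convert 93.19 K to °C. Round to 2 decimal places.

-179.96 degrees Celsius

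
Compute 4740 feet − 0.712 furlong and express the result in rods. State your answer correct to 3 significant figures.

259 rod

4740 ft = 287.273 rod and 0.712 furlong = 28.4800 rod.
287.273 − 28.4800 ≈ 259 rod.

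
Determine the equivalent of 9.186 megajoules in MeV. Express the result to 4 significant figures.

5.733 × 10^19 MeV

1 megajoule = 6.24151 × 10^18 megaelectronvolts.
Thus 9.186 × 6.24151 × 10^18 ≈ 5.733 × 10^19 MeV.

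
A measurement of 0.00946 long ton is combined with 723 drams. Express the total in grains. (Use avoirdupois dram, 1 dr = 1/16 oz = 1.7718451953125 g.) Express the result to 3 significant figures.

168000 gr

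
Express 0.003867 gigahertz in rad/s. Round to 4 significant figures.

1 gigahertz = 6.28319 × 10^9 rad/s.
Then 0.003867 × 6.28319 × 10^9 ≈ 2.430 × 10^7 rad/s.

2.430 × 10^7 radians per second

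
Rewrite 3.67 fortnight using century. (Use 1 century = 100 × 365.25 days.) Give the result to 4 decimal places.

0.0014 century

1 fortnight = 0.000383299 centuries.
So 3.67 × 0.000383299 ≈ 0.0014 century.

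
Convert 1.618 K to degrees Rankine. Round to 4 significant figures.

2.912 degrees Rankine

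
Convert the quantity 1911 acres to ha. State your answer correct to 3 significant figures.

1 acre = 0.404686 ha.
So 1911 × 0.404686 ≈ 773 ha.

773 ha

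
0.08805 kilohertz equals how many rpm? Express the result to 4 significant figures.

1 kilohertz = 60000.0 rpm.
0.08805 × 60000.0 ≈ 5283 rpm.

5283 rpm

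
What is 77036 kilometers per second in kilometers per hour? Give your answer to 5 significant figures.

2.7733e+8 km/h

1 kilometer per second = 3600.00 kilometers per hour.
77036 × 3600.00 ≈ 2.7733e+8 km/h.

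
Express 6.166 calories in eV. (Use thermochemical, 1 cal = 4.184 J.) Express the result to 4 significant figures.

1.610e+20 eV

1 calorie = 2.61145e+19 electronvolts.
6.166 × 2.61145e+19 ≈ 1.610e+20 eV.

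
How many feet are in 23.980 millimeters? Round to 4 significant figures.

0.07867 feet

1 mm = 0.00328084 feet.
23.980 × 0.00328084 ≈ 0.07867 ft.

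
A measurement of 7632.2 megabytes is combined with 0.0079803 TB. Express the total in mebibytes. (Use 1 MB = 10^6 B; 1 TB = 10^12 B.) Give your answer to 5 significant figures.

14889 mebibytes

7632.2 MB = 7278.63 MiB and 0.0079803 TB = 7610.61 MiB.
7278.63 + 7610.61 ≈ 14889 MiB.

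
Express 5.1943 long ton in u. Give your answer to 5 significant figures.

3.1783 × 10^30 u

1 long ton = 6.11878 × 10^29 atomic mass units.
5.1943 × 6.11878 × 10^29 ≈ 3.1783 × 10^30 u.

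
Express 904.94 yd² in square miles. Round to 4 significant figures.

1 yd² = 3.22831e-7 mi².
Thus 904.94 × 3.22831e-7 ≈ 0.0002921 mi².

0.0002921 square miles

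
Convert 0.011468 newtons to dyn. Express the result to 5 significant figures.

1146.8 dyn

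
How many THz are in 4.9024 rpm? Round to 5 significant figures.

1 rpm = 1.66667e-14 THz.
Thus 4.9024 × 1.66667e-14 ≈ 8.1707e-14 THz.

8.1707e-14 terahertz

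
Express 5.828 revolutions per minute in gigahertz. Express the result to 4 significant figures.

1 revolution per minute = 1.66667 × 10^-11 GHz.
Then 5.828 × 1.66667 × 10^-11 ≈ 9.713 × 10^-11 GHz.

9.713 × 10^-11 gigahertz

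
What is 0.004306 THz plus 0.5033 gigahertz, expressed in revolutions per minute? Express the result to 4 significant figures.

0.004306 THz = 2.58360 × 10^11 rpm and 0.5033 GHz = 3.01980 × 10^10 rpm.
2.58360 × 10^11 + 3.01980 × 10^10 ≈ 2.886 × 10^11 rpm.

2.886 × 10^11 revolutions per minute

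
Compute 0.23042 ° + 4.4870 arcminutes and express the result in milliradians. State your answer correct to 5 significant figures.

5.3268 milliradians

0.23042 ° = 4.02159 mrad and 4.4870 arcmin = 1.30522 mrad.
4.02159 + 1.30522 ≈ 5.3268 mrad.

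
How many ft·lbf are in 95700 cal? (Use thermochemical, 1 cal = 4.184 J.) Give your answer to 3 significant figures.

1 calorie = 3.08596 foot-pounds.
Thus 95700 × 3.08596 ≈ 295000 ft·lbf.

295000 foot-pounds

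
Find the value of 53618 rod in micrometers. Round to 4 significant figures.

2.697e+11 micrometers

1 rod = 5.02920e+6 μm.
Thus 53618 × 5.02920e+6 ≈ 2.697e+11 μm.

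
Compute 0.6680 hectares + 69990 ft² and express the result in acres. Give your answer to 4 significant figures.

3.257 acre

0.6680 ha = 1.65066 acre and 69990 ft² = 1.60675 acre.
1.65066 + 1.60675 ≈ 3.257 acre.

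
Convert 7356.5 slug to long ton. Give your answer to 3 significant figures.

1 slug = 0.0143634 long ton.
Then 7356.5 × 0.0143634 ≈ 106 long ton.

106 long ton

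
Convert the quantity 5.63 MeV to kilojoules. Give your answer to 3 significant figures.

1 megaelectronvolt = 1.60218e-16 kilojoules.
Then 5.63 × 1.60218e-16 ≈ 9.02e-16 kJ.

9.02e-16 kilojoules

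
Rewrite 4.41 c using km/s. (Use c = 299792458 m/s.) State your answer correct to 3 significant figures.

1.32e+6 kilometers per second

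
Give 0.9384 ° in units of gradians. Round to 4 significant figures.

1 ° = 1.11111 gradians.
Thus 0.9384 × 1.11111 ≈ 1.043 grad.

1.043 gradians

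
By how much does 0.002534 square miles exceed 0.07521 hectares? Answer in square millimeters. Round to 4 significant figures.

5.811e+9 square millimeters

0.002534 mi² = 6.56303e+9 mm² and 0.07521 ha = 7.52100e+8 mm².
6.56303e+9 − 7.52100e+8 ≈ 5.811e+9 mm².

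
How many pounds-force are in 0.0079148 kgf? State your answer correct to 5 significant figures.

1 kgf = 2.20462 pounds-force.
So 0.0079148 × 2.20462 ≈ 0.017449 lbf.

0.017449 pounds-force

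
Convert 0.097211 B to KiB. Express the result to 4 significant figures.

9.493e-5 kibibytes

1 B = 0.0009765625 KiB.
So 0.097211 × 0.0009765625 ≈ 9.493e-5 KiB.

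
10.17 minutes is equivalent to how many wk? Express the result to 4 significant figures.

0.001009 wk

1 minute = 9.92063 × 10^-5 weeks.
So 10.17 × 9.92063 × 10^-5 ≈ 0.001009 wk.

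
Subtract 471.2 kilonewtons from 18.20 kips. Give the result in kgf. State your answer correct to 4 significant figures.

18.20 kip = 8255.38 kgf and 471.2 kN = 48049.0 kgf.
8255.38 − 48049.0 ≈ -39790 kgf.

-39790 kgf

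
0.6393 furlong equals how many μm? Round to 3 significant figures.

1.29e+8 μm

1 furlong = 2.01168e+8 μm.
0.6393 × 2.01168e+8 ≈ 1.29e+8 μm.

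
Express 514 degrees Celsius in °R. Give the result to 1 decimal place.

°R = (°C + 273.15) × 9/5.
Applying the formula gives 1416.9 °R.

1416.9 degrees Rankine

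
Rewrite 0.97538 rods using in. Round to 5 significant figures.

1 rod = 198.000 in.
Thus 0.97538 × 198.000 ≈ 193.13 in.

193.13 inches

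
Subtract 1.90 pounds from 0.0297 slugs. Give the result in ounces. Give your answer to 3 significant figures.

0.0297 slug = 15.2891 oz and 1.90 lb = 30.4000 oz.
15.2891 − 30.4000 ≈ -15.1 oz.

-15.1 ounces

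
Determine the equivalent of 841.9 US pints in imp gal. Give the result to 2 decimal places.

1 US pt = 0.104084 imperial gallons.
Thus 841.9 × 0.104084 ≈ 87.63 imp gal.

87.63 imp gal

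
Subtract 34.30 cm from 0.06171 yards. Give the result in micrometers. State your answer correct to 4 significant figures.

-286600 μm

0.06171 yd = 56427.6 μm and 34.30 cm = 343000 μm.
56427.6 − 343000 ≈ -286600 μm.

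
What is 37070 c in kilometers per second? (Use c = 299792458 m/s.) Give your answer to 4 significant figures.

1.111e+10 km/s

1 speed of light = 299792 km/s.
37070 × 299792 ≈ 1.111e+10 km/s.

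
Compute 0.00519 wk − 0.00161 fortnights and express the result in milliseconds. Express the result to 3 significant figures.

1.19e+6 ms

0.00519 wk = 3.13891e+6 ms and 0.00161 fortnight = 1.94746e+6 ms.
3.13891e+6 − 1.94746e+6 ≈ 1.19e+6 ms.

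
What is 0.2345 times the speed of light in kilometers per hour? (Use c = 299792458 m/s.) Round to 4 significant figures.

2.531 × 10^8 kilometers per hour

1 speed of light = 1.07925 × 10^9 km/h.
0.2345 × 1.07925 × 10^9 ≈ 2.531 × 10^8 km/h.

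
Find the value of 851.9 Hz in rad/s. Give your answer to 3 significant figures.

5350 rad/s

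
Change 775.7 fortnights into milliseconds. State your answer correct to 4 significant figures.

9.383e+11 milliseconds

1 fortnight = 1.20960e+9 ms.
Then 775.7 × 1.20960e+9 ≈ 9.383e+11 ms.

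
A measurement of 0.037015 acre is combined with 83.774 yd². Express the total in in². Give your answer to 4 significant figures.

0.037015 acre = 232182 in² and 83.774 yd² = 108571 in².
232182 + 108571 ≈ 340800 in².

340800 in²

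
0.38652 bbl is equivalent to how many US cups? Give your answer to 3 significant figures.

260 US cup

1 bbl = 672.000 US cups.
So 0.38652 × 672.000 ≈ 260 US cup.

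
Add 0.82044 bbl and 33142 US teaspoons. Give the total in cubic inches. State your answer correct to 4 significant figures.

0.82044 bbl = 7959.91 in³ and 33142 US tsp = 9968.49 in³.
7959.91 + 9968.49 ≈ 17930 in³.

17930 in³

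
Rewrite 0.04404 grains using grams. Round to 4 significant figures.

0.002854 grams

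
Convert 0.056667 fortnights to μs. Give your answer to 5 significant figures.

1 fortnight = 1.20960e+12 microseconds.
Thus 0.056667 × 1.20960e+12 ≈ 6.8544e+10 μs.

6.8544e+10 microseconds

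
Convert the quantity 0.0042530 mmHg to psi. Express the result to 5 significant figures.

8.2239e-5 psi

1 millimeter of mercury = 0.0193368 psi.
So 0.0042530 × 0.0193368 ≈ 8.2239e-5 psi.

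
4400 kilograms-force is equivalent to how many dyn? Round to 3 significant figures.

4.31 × 10^9 dynes

1 kgf = 980665 dyn.
Then 4400 × 980665 ≈ 4.31 × 10^9 dyn.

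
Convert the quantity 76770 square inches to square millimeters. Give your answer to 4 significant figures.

1 square inch = 645.160 mm².
76770 × 645.160 ≈ 4.953e+7 mm².

4.953e+7 mm²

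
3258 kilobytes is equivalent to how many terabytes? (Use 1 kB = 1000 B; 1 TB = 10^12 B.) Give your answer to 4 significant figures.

3.258e-6 TB

1 kB = 1.00000e-9 TB.
3258 × 1.00000e-9 ≈ 3.258e-6 TB.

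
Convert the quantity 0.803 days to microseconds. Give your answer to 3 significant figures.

6.94 × 10^10 μs

1 day = 8.64000 × 10^10 μs.
0.803 × 8.64000 × 10^10 ≈ 6.94 × 10^10 μs.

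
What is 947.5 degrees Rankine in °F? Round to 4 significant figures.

487.8 °F

°R = °F + 459.67.
Applying the formula gives 487.8 °F.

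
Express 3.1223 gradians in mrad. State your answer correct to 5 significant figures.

1 gradian = 15.7080 milliradians.
3.1223 × 15.7080 ≈ 49.045 mrad.

49.045 milliradians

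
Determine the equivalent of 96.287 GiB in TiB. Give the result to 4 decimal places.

1 gibibyte = 0.0009765625 TiB.
96.287 × 0.0009765625 ≈ 0.0940 TiB.

0.0940 tebibytes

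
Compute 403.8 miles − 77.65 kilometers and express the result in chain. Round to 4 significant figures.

403.8 mi = 32304.0 chain and 77.65 km = 3859.96 chain.
32304.0 − 3859.96 ≈ 28440 chain.

28440 chains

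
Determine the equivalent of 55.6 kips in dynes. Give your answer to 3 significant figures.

2.47 × 10^10 dyn

1 kip = 4.44822 × 10^8 dyn.
Then 55.6 × 4.44822 × 10^8 ≈ 2.47 × 10^10 dyn.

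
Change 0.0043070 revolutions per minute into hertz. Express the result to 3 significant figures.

1 revolution per minute = 0.0166667 hertz.
Thus 0.0043070 × 0.0166667 ≈ 7.18 × 10^-5 Hz.

7.18 × 10^-5 hertz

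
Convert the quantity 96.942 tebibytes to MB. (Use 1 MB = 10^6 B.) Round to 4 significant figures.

1.066e+8 MB

1 tebibyte = 1.09951e+6 MB.
So 96.942 × 1.09951e+6 ≈ 1.066e+8 MB.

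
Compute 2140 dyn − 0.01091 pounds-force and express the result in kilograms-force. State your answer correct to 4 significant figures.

-0.002767 kgf

2140 dyn = 0.0021821927 kgf and 0.01091 lbf = 0.0049486928 kgf.
0.0021821927 − 0.0049486928 ≈ -0.002767 kgf.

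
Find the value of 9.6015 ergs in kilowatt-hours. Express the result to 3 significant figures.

2.67 × 10^-13 kilowatt-hours

1 erg = 2.77778 × 10^-14 kilowatt-hours.
So 9.6015 × 2.77778 × 10^-14 ≈ 2.67 × 10^-13 kWh.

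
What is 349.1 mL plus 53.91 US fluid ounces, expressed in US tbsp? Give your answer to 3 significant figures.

349.1 mL = 23.6090 US tbsp and 53.91 US fl oz = 107.820 US tbsp.
23.6090 + 107.820 ≈ 131 US tbsp.

131 US tablespoons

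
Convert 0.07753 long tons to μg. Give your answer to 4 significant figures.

1 long ton = 1.01605e+12 micrograms.
Then 0.07753 × 1.01605e+12 ≈ 7.877e+10 μg.

7.877e+10 micrograms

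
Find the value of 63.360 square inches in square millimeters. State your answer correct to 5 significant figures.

40877 mm²

1 square inch = 645.160 mm².
63.360 × 645.160 ≈ 40877 mm².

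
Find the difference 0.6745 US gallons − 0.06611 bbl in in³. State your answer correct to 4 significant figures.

0.6745 US gal = 155.8095 in³ and 0.06611 bbl = 641.3992 in³.
155.8095 − 641.3992 ≈ -485.6 in³.

-485.6 in³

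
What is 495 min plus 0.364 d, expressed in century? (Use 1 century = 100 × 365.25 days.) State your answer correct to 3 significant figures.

1.94e-5 century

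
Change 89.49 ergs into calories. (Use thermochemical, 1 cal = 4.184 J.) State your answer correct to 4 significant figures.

2.139e-6 cal

1 erg = 2.39006e-8 cal.
Then 89.49 × 2.39006e-8 ≈ 2.139e-6 cal.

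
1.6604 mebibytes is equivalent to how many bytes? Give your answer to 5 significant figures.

1.7411e+6 B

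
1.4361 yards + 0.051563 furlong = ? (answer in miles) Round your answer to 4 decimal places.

1.4361 yd = 0.0008159659 mi and 0.051563 furlong = 0.006445375 mi.
0.0008159659 + 0.006445375 ≈ 0.0073 mi.

0.0073 mi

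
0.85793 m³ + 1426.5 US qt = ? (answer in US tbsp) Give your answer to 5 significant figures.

149320 US tablespoons

0.85793 m³ = 58020.1 US tbsp and 1426.5 US qt = 91296.0 US tbsp.
58020.1 + 91296.0 ≈ 149320 US tbsp.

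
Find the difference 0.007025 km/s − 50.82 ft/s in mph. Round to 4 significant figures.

-18.94 miles per hour

0.007025 km/s = 15.7145 mph and 50.82 ft/s = 34.6500 mph.
15.7145 − 34.6500 ≈ -18.94 mph.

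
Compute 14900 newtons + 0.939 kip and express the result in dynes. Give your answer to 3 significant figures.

14900 N = 1.49000 × 10^9 dyn and 0.939 kip = 4.17688 × 10^8 dyn.
1.49000 × 10^9 + 4.17688 × 10^8 ≈ 1.91 × 10^9 dyn.

1.91 × 10^9 dyn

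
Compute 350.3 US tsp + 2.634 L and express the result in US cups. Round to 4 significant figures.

350.3 US tsp = 7.29792 US cup and 2.634 L = 11.1333 US cup.
7.29792 + 11.1333 ≈ 18.43 US cup.

18.43 US cups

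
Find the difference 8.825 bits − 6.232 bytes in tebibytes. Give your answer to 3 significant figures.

8.825 bit = 1.00329e-12 TiB and 6.232 B = 5.66797e-12 TiB.
1.00329e-12 − 5.66797e-12 ≈ -4.66e-12 TiB.

-4.66e-12 tebibytes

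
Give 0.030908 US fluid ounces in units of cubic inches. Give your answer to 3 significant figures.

0.0558 cubic inches

1 US fluid ounce = 1.80469 in³.
Thus 0.030908 × 1.80469 ≈ 0.0558 in³.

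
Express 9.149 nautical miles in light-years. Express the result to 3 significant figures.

1 nmi = 1.95757 × 10^-13 ly.
Thus 9.149 × 1.95757 × 10^-13 ≈ 1.79 × 10^-12 ly.

1.79 × 10^-12 light-years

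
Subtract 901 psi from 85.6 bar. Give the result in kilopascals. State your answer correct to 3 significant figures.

2350 kPa

85.6 bar = 8560.00 kPa and 901 psi = 6212.18 kPa.
8560.00 − 6212.18 ≈ 2350 kPa.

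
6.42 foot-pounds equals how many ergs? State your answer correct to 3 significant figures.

8.70 × 10^7 erg

1 ft·lbf = 1.35582 × 10^7 ergs.
6.42 × 1.35582 × 10^7 ≈ 8.70 × 10^7 erg.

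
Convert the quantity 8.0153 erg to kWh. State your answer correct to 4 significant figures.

2.226e-13 kWh

1 erg = 2.77778e-14 kilowatt-hours.
8.0153 × 2.77778e-14 ≈ 2.226e-13 kWh.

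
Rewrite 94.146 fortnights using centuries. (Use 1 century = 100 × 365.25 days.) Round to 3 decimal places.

1 fortnight = 0.000383299 centuries.
Thus 94.146 × 0.000383299 ≈ 0.036 century.

0.036 century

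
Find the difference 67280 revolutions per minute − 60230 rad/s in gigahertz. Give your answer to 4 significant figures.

67280 rpm = 1.12133 × 10^-6 GHz and 60230 rad/s = 9.58590 × 10^-6 GHz.
1.12133 × 10^-6 − 9.58590 × 10^-6 ≈ -8.465 × 10^-6 GHz.

-8.465 × 10^-6 GHz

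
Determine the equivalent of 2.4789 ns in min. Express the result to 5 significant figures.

1 ns = 1.66667e-11 min.
Thus 2.4789 × 1.66667e-11 ≈ 4.1315e-11 min.

4.1315e-11 min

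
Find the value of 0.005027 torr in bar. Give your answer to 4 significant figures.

6.702 × 10^-6 bar

1 torr = 0.00133322 bar.
Then 0.005027 × 0.00133322 ≈ 6.702 × 10^-6 bar.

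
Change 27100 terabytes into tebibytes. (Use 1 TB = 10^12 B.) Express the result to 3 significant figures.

24600 TiB

1 terabyte = 0.909495 tebibytes.
So 27100 × 0.909495 ≈ 24600 TiB.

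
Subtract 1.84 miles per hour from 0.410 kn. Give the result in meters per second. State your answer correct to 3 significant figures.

-0.612 meters per second

0.410 kn = 0.210922 m/s and 1.84 mph = 0.822554 m/s.
0.210922 − 0.822554 ≈ -0.612 m/s.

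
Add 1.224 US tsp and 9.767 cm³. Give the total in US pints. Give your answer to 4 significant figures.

0.03339 US pints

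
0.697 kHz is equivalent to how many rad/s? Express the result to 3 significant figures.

4380 rad/s

1 kilohertz = 6283.19 rad/s.
0.697 × 6283.19 ≈ 4380 rad/s.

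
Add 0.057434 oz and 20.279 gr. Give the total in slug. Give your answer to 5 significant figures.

0.057434 oz = 0.000111569 slug and 20.279 gr = 9.00415e-5 slug.
0.000111569 + 9.00415e-5 ≈ 0.00020161 slug.

0.00020161 slug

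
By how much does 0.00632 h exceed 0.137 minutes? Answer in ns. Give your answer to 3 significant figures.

1.45e+10 ns

0.00632 h = 2.27520e+10 ns and 0.137 min = 8.22000e+9 ns.
2.27520e+10 − 8.22000e+9 ≈ 1.45e+10 ns.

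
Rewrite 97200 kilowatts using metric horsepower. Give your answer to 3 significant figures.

132000 PS

1 kilowatt = 1.35962 PS.
So 97200 × 1.35962 ≈ 132000 PS.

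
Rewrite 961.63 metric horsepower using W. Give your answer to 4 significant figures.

707300 W

1 PS = 735.499 W.
So 961.63 × 735.499 ≈ 707300 W.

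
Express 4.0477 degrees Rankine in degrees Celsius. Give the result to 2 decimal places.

°R = (°C + 273.15) × 9/5.
Applying the formula gives -270.90 °C.

-270.90 °C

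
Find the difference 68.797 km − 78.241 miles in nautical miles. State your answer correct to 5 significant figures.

68.797 km = 37.1474 nmi and 78.241 mi = 67.9896 nmi.
37.1474 − 67.9896 ≈ -30.842 nmi.

-30.842 nautical miles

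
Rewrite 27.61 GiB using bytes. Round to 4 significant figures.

1 gibibyte = 1.07374 × 10^9 B.
So 27.61 × 1.07374 × 10^9 ≈ 2.965 × 10^10 B.

2.965 × 10^10 bytes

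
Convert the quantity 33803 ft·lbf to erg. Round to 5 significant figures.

4.5831 × 10^11 erg

1 foot-pound = 1.35582 × 10^7 erg.
So 33803 × 1.35582 × 10^7 ≈ 4.5831 × 10^11 erg.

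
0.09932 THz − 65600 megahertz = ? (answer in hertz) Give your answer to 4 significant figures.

3.372 × 10^10 Hz

0.09932 THz = 9.93200 × 10^10 Hz and 65600 MHz = 6.56000 × 10^10 Hz.
9.93200 × 10^10 − 6.56000 × 10^10 ≈ 3.372 × 10^10 Hz.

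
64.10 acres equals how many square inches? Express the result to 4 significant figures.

4.021 × 10^8 in²

1 acre = 6.27264 × 10^6 square inches.
64.10 × 6.27264 × 10^6 ≈ 4.021 × 10^8 in².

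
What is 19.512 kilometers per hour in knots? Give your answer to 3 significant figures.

10.5 kn

1 km/h = 0.539957 kn.
Then 19.512 × 0.539957 ≈ 10.5 kn.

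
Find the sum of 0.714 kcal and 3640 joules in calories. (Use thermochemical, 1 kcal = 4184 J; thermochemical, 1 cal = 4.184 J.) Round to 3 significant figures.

0.714 kcal = 714.000 cal and 3640 J = 869.981 cal.
714.000 + 869.981 ≈ 1580 cal.

1580 cal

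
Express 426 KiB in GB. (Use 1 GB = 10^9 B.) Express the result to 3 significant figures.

0.000436 gigabytes

1 kibibyte = 1.02400e-6 GB.
So 426 × 1.02400e-6 ≈ 0.000436 GB.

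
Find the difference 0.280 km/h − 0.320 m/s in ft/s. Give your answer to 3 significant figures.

-0.795 ft/s

0.280 km/h = 0.255176 ft/s and 0.320 m/s = 1.04987 ft/s.
0.255176 − 1.04987 ≈ -0.795 ft/s.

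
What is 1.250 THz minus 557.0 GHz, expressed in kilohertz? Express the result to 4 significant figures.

1.250 THz = 1.25000e+9 kHz and 557.0 GHz = 5.57000e+8 kHz.
1.25000e+9 − 5.57000e+8 ≈ 6.930e+8 kHz.

6.930e+8 kHz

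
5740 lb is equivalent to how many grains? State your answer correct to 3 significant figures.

1 pound = 7000.00 gr.
So 5740 × 7000.00 ≈ 4.02 × 10^7 gr.

4.02 × 10^7 grains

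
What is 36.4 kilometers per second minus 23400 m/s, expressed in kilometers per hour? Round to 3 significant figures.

46800 km/h

36.4 km/s = 131040 km/h and 23400 m/s = 84240.0 km/h.
131040 − 84240.0 ≈ 46800 km/h.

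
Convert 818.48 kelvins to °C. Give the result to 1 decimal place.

545.3 degrees Celsius

K = °C + 273.15.
Applying the formula gives 545.3 °C.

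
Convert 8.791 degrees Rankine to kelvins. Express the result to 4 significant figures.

4.884 K

°R = K × 9/5.
Applying the formula gives 4.884 K.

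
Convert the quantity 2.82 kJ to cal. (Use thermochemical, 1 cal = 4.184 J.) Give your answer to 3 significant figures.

1 kJ = 239.006 calories.
Thus 2.82 × 239.006 ≈ 674 cal.

674 cal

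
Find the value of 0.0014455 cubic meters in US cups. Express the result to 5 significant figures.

6.1098 US cup

1 m³ = 4226.75 US cup.
0.0014455 × 4226.75 ≈ 6.1098 US cup.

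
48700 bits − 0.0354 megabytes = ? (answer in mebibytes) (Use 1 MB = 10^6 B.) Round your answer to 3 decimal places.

-0.028 mebibytes

48700 bit = 0.00580549 MiB and 0.0354 MB = 0.0337601 MiB.
0.00580549 − 0.0337601 ≈ -0.028 MiB.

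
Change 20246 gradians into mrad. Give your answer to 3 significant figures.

1 grad = 15.7080 milliradians.
20246 × 15.7080 ≈ 318000 mrad.

318000 mrad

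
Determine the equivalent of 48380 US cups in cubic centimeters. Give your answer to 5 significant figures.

1.1446e+7 cm³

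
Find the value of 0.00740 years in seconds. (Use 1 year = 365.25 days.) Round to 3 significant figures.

234000 s

1 year = 3.15576 × 10^7 s.
Thus 0.00740 × 3.15576 × 10^7 ≈ 234000 s.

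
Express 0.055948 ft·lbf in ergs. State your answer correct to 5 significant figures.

758550 erg

1 foot-pound = 1.35582e+7 ergs.
0.055948 × 1.35582e+7 ≈ 758550 erg.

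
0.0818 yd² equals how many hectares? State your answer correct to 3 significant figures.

1 square yard = 8.36127e-5 ha.
Then 0.0818 × 8.36127e-5 ≈ 6.84e-6 ha.

6.84e-6 ha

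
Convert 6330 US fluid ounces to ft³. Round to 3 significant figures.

6.61 ft³

1 US fl oz = 0.00104438 ft³.
Thus 6330 × 0.00104438 ≈ 6.61 ft³.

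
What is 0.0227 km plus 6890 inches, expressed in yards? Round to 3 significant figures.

0.0227 km = 24.8250 yd and 6890 in = 191.389 yd.
24.8250 + 191.389 ≈ 216 yd.

216 yd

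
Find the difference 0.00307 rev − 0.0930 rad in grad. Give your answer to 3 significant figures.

0.00307 rev = 1.22800 grad and 0.0930 rad = 5.92056 grad.
1.22800 − 5.92056 ≈ -4.69 grad.

-4.69 grad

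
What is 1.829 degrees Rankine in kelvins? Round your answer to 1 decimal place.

1.0 kelvins

°R = K × 9/5.
Applying the formula gives 1.0 K.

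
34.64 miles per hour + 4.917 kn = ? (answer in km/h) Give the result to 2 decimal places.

64.85 km/h

34.64 mph = 55.7477 km/h and 4.917 kn = 9.10628 km/h.
55.7477 + 9.10628 ≈ 64.85 km/h.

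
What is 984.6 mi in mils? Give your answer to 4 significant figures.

1 mi = 6.33600 × 10^7 mils.
Thus 984.6 × 6.33600 × 10^7 ≈ 6.238 × 10^10 mil.

6.238 × 10^10 mil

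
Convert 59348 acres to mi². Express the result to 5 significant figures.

92.731 mi²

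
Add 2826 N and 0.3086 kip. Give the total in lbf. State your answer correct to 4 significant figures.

943.9 pounds-force

2826 N = 635.310 lbf and 0.3086 kip = 308.600 lbf.
635.310 + 308.600 ≈ 943.9 lbf.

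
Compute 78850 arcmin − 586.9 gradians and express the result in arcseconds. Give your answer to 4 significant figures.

2.829 × 10^6 arcsec

78850 arcmin = 4.73100 × 10^6 arcsec and 586.9 grad = 1.90156 × 10^6 arcsec.
4.73100 × 10^6 − 1.90156 × 10^6 ≈ 2.829 × 10^6 arcsec.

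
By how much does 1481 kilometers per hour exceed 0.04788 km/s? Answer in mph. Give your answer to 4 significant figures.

1481 km/h = 920.251 mph and 0.04788 km/s = 107.105 mph.
920.251 − 107.105 ≈ 813.1 mph.

813.1 mph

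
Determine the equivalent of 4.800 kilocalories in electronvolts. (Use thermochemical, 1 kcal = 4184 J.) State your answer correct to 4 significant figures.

1.253e+23 electronvolts

1 kilocalorie = 2.61145e+22 eV.
Thus 4.800 × 2.61145e+22 ≈ 1.253e+23 eV.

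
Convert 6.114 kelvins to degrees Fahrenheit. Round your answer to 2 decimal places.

K = (°F + 459.67) × 5/9.
Applying the formula gives -448.66 °F.

-448.66 °F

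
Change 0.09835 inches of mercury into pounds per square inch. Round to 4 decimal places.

1 inHg = 0.491154 psi.
Thus 0.09835 × 0.491154 ≈ 0.0483 psi.

0.0483 pounds per square inch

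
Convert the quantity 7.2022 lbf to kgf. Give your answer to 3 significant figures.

1 pound-force = 0.453592 kgf.
Then 7.2022 × 0.453592 ≈ 3.27 kgf.

3.27 kgf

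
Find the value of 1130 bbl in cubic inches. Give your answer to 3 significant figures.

1.10 × 10^7 in³

1 oil barrel = 9702.00 in³.
So 1130 × 9702.00 ≈ 1.10 × 10^7 in³.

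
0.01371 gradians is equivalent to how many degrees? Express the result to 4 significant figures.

0.01234 °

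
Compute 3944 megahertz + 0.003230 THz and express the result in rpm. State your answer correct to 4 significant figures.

4.304e+11 rpm

3944 MHz = 2.36640e+11 rpm and 0.003230 THz = 1.93800e+11 rpm.
2.36640e+11 + 1.93800e+11 ≈ 4.304e+11 rpm.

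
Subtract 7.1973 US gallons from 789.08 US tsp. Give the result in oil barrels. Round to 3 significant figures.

-0.147 oil barrels

789.08 US tsp = 0.0244630 bbl and 7.1973 US gal = 0.171364 bbl.
0.0244630 − 0.171364 ≈ -0.147 bbl.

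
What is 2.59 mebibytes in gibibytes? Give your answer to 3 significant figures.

0.00253 GiB

1 mebibyte = 0.0009765625 GiB.
So 2.59 × 0.0009765625 ≈ 0.00253 GiB.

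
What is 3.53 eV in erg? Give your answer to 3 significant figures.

5.66e-12 erg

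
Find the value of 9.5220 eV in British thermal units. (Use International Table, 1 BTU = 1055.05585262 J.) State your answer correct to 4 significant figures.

1 electronvolt = 1.51857e-22 BTU.
Then 9.5220 × 1.51857e-22 ≈ 1.446e-21 BTU.

1.446e-21 BTU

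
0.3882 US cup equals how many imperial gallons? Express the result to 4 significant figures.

1 US cup = 0.0520421 imp gal.
Then 0.3882 × 0.0520421 ≈ 0.02020 imp gal.

0.02020 imperial gallons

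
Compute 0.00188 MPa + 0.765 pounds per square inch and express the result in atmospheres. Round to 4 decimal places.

0.0706 atm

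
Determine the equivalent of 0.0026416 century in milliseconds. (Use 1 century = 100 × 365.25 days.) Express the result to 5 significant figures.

1 century = 3.15576 × 10^12 milliseconds.
0.0026416 × 3.15576 × 10^12 ≈ 8.3363 × 10^9 ms.

8.3363 × 10^9 milliseconds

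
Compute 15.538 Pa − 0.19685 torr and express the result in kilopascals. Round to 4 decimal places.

15.538 Pa = 0.0155380 kPa and 0.19685 torr = 0.0262445 kPa.
0.0155380 − 0.0262445 ≈ -0.0107 kPa.

-0.0107 kPa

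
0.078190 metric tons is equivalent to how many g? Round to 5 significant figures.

78190 grams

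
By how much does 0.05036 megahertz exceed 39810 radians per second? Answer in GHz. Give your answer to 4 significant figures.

0.05036 MHz = 5.03600 × 10^-5 GHz and 39810 rad/s = 6.33596 × 10^-6 GHz.
5.03600 × 10^-5 − 6.33596 × 10^-6 ≈ 4.402 × 10^-5 GHz.

4.402 × 10^-5 gigahertz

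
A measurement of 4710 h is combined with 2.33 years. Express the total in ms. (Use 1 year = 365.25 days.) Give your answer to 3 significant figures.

4710 h = 1.69560e+10 ms and 2.33 yr = 7.35292e+10 ms.
1.69560e+10 + 7.35292e+10 ≈ 9.05e+10 ms.

9.05e+10 ms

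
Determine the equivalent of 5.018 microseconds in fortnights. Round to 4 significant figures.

4.148e-12 fortnights

1 microsecond = 8.26720e-13 fortnight.
Thus 5.018 × 8.26720e-13 ≈ 4.148e-12 fortnight.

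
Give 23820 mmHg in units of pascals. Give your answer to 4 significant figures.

3.176 × 10^6 pascals

1 millimeter of mercury = 133.322 Pa.
So 23820 × 133.322 ≈ 3.176 × 10^6 Pa.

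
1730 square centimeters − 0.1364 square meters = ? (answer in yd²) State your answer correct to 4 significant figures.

1730 cm² = 0.206906 yd² and 0.1364 m² = 0.163133 yd².
0.206906 − 0.163133 ≈ 0.04377 yd².

0.04377 square yards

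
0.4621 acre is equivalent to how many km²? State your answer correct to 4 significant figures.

1 acre = 0.00404686 km².
So 0.4621 × 0.00404686 ≈ 0.001870 km².

0.001870 square kilometers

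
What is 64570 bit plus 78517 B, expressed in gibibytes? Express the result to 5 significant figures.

8.0642e-5 GiB

64570 bit = 7.51694e-6 GiB and 78517 B = 7.31247e-5 GiB.
7.51694e-6 + 7.31247e-5 ≈ 8.0642e-5 GiB.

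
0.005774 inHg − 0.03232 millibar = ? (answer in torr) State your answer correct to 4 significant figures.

0.1224 torr

0.005774 inHg = 0.146660 torr and 0.03232 mbar = 0.0242420 torr.
0.146660 − 0.0242420 ≈ 0.1224 torr.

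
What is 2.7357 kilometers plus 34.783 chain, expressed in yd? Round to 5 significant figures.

3757.0 yards

2.7357 km = 2991.80 yd and 34.783 chain = 765.226 yd.
2991.80 + 765.226 ≈ 3757.0 yd.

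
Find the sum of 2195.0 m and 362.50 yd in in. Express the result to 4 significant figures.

2195.0 m = 86417.3 in and 362.50 yd = 13050.0 in.
86417.3 + 13050.0 ≈ 99470 in.

99470 inches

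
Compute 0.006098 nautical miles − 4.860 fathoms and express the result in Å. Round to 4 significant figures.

2.406e+10 angstroms

0.006098 nmi = 1.12935e+11 Å and 4.860 fathom = 8.88797e+10 Å.
1.12935e+11 − 8.88797e+10 ≈ 2.406e+10 Å.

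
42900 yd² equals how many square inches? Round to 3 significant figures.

5.56 × 10^7 square inches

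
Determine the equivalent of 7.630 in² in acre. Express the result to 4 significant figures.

1.216e-6 acres

1 in² = 1.59423e-7 acre.
7.630 × 1.59423e-7 ≈ 1.216e-6 acre.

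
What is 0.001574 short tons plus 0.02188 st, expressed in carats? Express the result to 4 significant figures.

7834 ct

0.001574 short ton = 7139.54 ct and 0.02188 st = 694.722 ct.
7139.54 + 694.722 ≈ 7834 ct.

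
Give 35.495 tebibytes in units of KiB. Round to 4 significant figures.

1 tebibyte = 1.07374 × 10^9 kibibytes.
35.495 × 1.07374 × 10^9 ≈ 3.811 × 10^10 KiB.

3.811 × 10^10 kibibytes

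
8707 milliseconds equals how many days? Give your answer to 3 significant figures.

1 ms = 1.15741 × 10^-8 d.
Then 8707 × 1.15741 × 10^-8 ≈ 0.000101 d.

0.000101 days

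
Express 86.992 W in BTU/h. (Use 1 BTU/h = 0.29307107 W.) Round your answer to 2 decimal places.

296.83 BTU per hour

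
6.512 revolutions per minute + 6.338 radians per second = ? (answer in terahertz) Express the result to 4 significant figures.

1.117e-12 THz

6.512 rpm = 1.08533e-13 THz and 6.338 rad/s = 1.00872e-12 THz.
1.08533e-13 + 1.00872e-12 ≈ 1.117e-12 THz.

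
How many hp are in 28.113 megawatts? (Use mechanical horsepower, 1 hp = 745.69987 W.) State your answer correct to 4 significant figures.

1 megawatt = 1341.02 hp.
So 28.113 × 1341.02 ≈ 37700 hp.

37700 hp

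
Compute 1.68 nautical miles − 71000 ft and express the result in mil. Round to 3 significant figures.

-7.30 × 10^8 mils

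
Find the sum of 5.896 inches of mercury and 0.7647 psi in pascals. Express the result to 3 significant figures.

5.896 inHg = 19966.1 Pa and 0.7647 psi = 5272.42 Pa.
19966.1 + 5272.42 ≈ 25200 Pa.

25200 Pa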